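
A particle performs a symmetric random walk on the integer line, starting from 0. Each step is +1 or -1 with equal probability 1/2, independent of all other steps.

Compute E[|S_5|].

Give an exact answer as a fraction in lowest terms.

Answer: 15/8

Derivation:
S_5 takes values m ≡ 1 (mod 2) with |m| ≤ 5; P(S_5=m) = C(5,(5+m)/2)/2^5.
Total paths: 2^5 = 32
Distribution: P(S=-5)=1/32, P(S=-3)=5/32, P(S=-1)=10/32, P(S=1)=10/32, P(S=3)=5/32, P(S=5)=1/32
E[|S_5|] = Σ_m |m|·P(S_5=m) = 60/32 = 15/8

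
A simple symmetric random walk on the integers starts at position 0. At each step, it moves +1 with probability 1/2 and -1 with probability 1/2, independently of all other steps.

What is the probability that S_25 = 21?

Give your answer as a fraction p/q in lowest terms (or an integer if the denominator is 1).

To reach position 21 after 25 steps: need 23 steps of +1 and 2 of -1.
Favorable paths: C(25,23) = 300
Total paths: 2^25 = 33554432
P = 300/33554432 = 75/8388608

Answer: 75/8388608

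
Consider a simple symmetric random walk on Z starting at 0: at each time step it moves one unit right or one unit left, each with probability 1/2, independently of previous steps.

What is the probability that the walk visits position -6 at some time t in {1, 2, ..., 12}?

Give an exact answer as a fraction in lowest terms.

Answer: 189/2048

Derivation:
Count via complement. Let g(t,s) = #length-t paths at position s with S_1..S_t all ≠ -6.
g(t,s) = g(t-1,s-1) + g(t-1,s+1) for s ≠ -6; g(t,-6) = 0.
t=0: g(0,0)=1
t=1: g(1,-1)=1 g(1,1)=1
t=2: g(2,-2)=1 g(2,0)=2 g(2,2)=1
t=3: g(3,-3)=1 g(3,-1)=3 g(3,1)=3 g(3,3)=1
t=4: g(4,-4)=1 g(4,-2)=4 g(4,0)=6 g(4,2)=4 g(4,4)=1
t=5: g(5,-5)=1 g(5,-3)=5 g(5,-1)=10 g(5,1)=10 g(5,3)=5 g(5,5)=1
t=6: g(6,-4)=6 g(6,-2)=15 g(6,0)=20 g(6,2)=15 g(6,4)=6 g(6,6)=1
t=7: g(7,-5)=6 g(7,-3)=21 g(7,-1)=35 g(7,1)=35 g(7,3)=21 g(7,5)=7 g(7,7)=1
t=8: g(8,-4)=27 g(8,-2)=56 g(8,0)=70 g(8,2)=56 g(8,4)=28 g(8,6)=8 g(8,8)=1
t=9: g(9,-5)=27 g(9,-3)=83 g(9,-1)=126 g(9,1)=126 g(9,3)=84 g(9,5)=36 g(9,7)=9 g(9,9)=1
t=10: g(10,-4)=110 g(10,-2)=209 g(10,0)=252 g(10,2)=210 g(10,4)=120 g(10,6)=45 g(10,8)=10 g(10,10)=1
t=11: g(11,-5)=110 g(11,-3)=319 g(11,-1)=461 g(11,1)=462 g(11,3)=330 g(11,5)=165 g(11,7)=55 g(11,9)=11 g(11,11)=1
t=12: g(12,-4)=429 g(12,-2)=780 g(12,0)=923 g(12,2)=792 g(12,4)=495 g(12,6)=220 g(12,8)=66 g(12,10)=12 g(12,12)=1
Paths never hitting -6: Σ_s g(12,s) = 3718
Paths hitting -6: 2^12 - 3718 = 378
P = 378/4096 = 189/2048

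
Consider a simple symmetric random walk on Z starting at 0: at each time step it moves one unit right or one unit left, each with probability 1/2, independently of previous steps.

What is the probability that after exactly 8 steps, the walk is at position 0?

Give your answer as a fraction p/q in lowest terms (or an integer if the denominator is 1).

Answer: 35/128

Derivation:
To return to 0 after 8 steps: need exactly 4 steps of +1 and 4 of -1.
Favorable paths: C(8,4) = 70
Total paths: 2^8 = 256
P = 70/256 = 35/128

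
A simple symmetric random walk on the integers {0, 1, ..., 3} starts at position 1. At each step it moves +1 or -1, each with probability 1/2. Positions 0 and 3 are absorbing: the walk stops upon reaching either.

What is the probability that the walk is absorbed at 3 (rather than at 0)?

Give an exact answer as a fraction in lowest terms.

Answer: 1/3

Derivation:
Symmetric walk (p = 1/2): the harmonic-function argument gives P(hit 3 before 0 | start at 1) = a/N.
P = 1/3 = 1/3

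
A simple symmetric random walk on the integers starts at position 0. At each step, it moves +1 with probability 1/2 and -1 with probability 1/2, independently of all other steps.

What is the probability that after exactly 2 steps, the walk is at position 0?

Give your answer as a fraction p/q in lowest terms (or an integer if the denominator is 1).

To return to 0 after 2 steps: need exactly 1 step of +1 and 1 of -1.
Favorable paths: C(2,1) = 2
Total paths: 2^2 = 4
P = 2/4 = 1/2

Answer: 1/2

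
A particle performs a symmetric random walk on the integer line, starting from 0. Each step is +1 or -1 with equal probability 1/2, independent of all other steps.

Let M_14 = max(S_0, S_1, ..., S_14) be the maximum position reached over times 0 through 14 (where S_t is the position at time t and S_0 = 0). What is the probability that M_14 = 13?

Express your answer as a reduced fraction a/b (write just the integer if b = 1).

Answer: 1/16384

Derivation:
Let M_14 = max(S_0,...,S_14). Use the reflection principle: for j ≥ 1, #{paths with M_14 ≥ j} = #{S_14 ≥ j} + #{S_14 ≥ j+1}.
By reflection, #{M_14 ≥ 13} = #{S_14 ≥ 13} + #{S_14 ≥ 14} = 1 + 1 = 2.
#{M_14 ≥ 14} = #{S_14 ≥ 14} + #{S_14 ≥ 15} = 1 + 0 = 1.
#{M_14 = 13} = 2 - 1 = 1.
P(M_14 = 13) = 1/16384 = 1/16384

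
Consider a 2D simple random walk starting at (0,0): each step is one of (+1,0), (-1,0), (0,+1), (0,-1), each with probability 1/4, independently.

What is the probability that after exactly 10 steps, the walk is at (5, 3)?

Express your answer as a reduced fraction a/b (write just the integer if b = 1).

Answer: 525/262144

Derivation:
Let h be the number of horizontal steps (so 10-h are vertical). To end at (5,3) need (h+5)/2 right-steps and ((10-h)+3)/2 up-steps.
Sum over h with 5 ≤ h ≤ 7, h ≡ 1 (mod 2), 10-h ≡ 1 (mod 2):
h=5: C(10,5)·C(5,5)·C(5,4) = 252·1·5 = 1260
h=7: C(10,7)·C(7,6)·C(3,3) = 120·7·1 = 840
Total favorable: 2100
Total paths: 4^10 = 1048576
P = 2100/1048576 = 525/262144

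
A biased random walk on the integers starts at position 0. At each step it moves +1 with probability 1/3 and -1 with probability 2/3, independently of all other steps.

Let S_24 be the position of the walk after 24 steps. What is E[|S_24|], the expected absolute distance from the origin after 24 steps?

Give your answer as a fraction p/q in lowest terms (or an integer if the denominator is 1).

Answer: 769378008488/94143178827

Derivation:
S_24 takes values m ≡ 0 (mod 2) with |m| ≤ 24; P(S_24=m) = C(24,(24+m)/2) · (1/3)^((24+m)/2) · (2/3)^((24-m)/2).
Distribution: P(S=-24)=16777216/282429536481, P(S=-22)=67108864/94143178827, P(S=-20)=385875968/94143178827, P(S=-18)=4244635648/282429536481, P(S=-16)=3714056192/94143178827, P(S=-14)=7428112384/94143178827, P(S=-12)=35283533824/282429536481, P(S=-10)=5040504832/31381059609, P(S=-8)=5355536384/31381059609, P(S=-6)=42844291072/282429536481, P(S=-4)=10711072768/94143178827, P(S=-2)=6816137216/94143178827, P(S=0)=11076222976/282429536481, P(S=2)=1704034304/94143178827, P(S=4)=669442048/94143178827, P(S=6)=669442048/282429536481, P(S=8)=20920064/31381059609, P(S=10)=4922368/31381059609, P(S=12)=8614144/282429536481, P(S=14)=453376/94143178827, P(S=16)=56672/94143178827, P(S=18)=16192/282429536481, P(S=20)=368/94143178827, P(S=22)=16/94143178827, P(S=24)=1/282429536481
E[|S_24|] = Σ_m |m|·P(S_24=m) = 769378008488/94143178827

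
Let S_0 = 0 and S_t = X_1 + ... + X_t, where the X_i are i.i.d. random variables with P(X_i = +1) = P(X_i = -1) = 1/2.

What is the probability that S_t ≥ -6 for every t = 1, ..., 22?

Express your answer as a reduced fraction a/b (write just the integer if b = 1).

Answer: 227069/262144

Derivation:
Let f(t,s) = #length-t paths at position s with S_1..S_t all ≥ -6.
f(t,s) = f(t-1,s-1) + f(t-1,s+1) for s ≥ -6; f(t,s) = 0 for s < -6.
t=0: f(0,0)=1
t=1: f(1,-1)=1 f(1,1)=1
t=2: f(2,-2)=1 f(2,0)=2 f(2,2)=1
t=3: f(3,-3)=1 f(3,-1)=3 f(3,1)=3 f(3,3)=1
t=4: f(4,-4)=1 f(4,-2)=4 f(4,0)=6 f(4,2)=4 f(4,4)=1
t=5: f(5,-5)=1 f(5,-3)=5 f(5,-1)=10 f(5,1)=10 f(5,3)=5 f(5,5)=1
t=6: f(6,-6)=1 f(6,-4)=6 f(6,-2)=15 f(6,0)=20 f(6,2)=15 f(6,4)=6 f(6,6)=1
t=7: f(7,-5)=7 f(7,-3)=21 f(7,-1)=35 f(7,1)=35 f(7,3)=21 f(7,5)=7 f(7,7)=1
t=8: f(8,-6)=7 f(8,-4)=28 f(8,-2)=56 f(8,0)=70 f(8,2)=56 f(8,4)=28 f(8,6)=8 f(8,8)=1
t=9: f(9,-5)=35 f(9,-3)=84 f(9,-1)=126 f(9,1)=126 f(9,3)=84 f(9,5)=36 f(9,7)=9 f(9,9)=1
t=10: f(10,-6)=35 f(10,-4)=119 f(10,-2)=210 f(10,0)=252 f(10,2)=210 f(10,4)=120 f(10,6)=45 f(10,8)=10 f(10,10)=1
t=11: f(11,-5)=154 f(11,-3)=329 f(11,-1)=462 f(11,1)=462 f(11,3)=330 f(11,5)=165 f(11,7)=55 f(11,9)=11 f(11,11)=1
t=12: f(12,-6)=154 f(12,-4)=483 f(12,-2)=791 f(12,0)=924 f(12,2)=792 f(12,4)=495 f(12,6)=220 f(12,8)=66 f(12,10)=12 f(12,12)=1
t=13: f(13,-5)=637 f(13,-3)=1274 f(13,-1)=1715 f(13,1)=1716 f(13,3)=1287 f(13,5)=715 f(13,7)=286 f(13,9)=78 f(13,11)=13 f(13,13)=1
t=14: f(14,-6)=637 f(14,-4)=1911 f(14,-2)=2989 f(14,0)=3431 f(14,2)=3003 f(14,4)=2002 f(14,6)=1001 f(14,8)=364 f(14,10)=91 f(14,12)=14 f(14,14)=1
t=15: f(15,-5)=2548 f(15,-3)=4900 f(15,-1)=6420 f(15,1)=6434 f(15,3)=5005 f(15,5)=3003 f(15,7)=1365 f(15,9)=455 f(15,11)=105 f(15,13)=15 f(15,15)=1
t=16: f(16,-6)=2548 f(16,-4)=7448 f(16,-2)=11320 f(16,0)=12854 f(16,2)=11439 f(16,4)=8008 f(16,6)=4368 f(16,8)=1820 f(16,10)=560 f(16,12)=120 f(16,14)=16 f(16,16)=1
t=17: f(17,-5)=9996 f(17,-3)=18768 f(17,-1)=24174 f(17,1)=24293 f(17,3)=19447 f(17,5)=12376 f(17,7)=6188 f(17,9)=2380 f(17,11)=680 f(17,13)=136 f(17,15)=17 f(17,17)=1
t=18: f(18,-6)=9996 f(18,-4)=28764 f(18,-2)=42942 f(18,0)=48467 f(18,2)=43740 f(18,4)=31823 f(18,6)=18564 f(18,8)=8568 f(18,10)=3060 f(18,12)=816 f(18,14)=153 f(18,16)=18 f(18,18)=1
t=19: f(19,-5)=38760 f(19,-3)=71706 f(19,-1)=91409 f(19,1)=92207 f(19,3)=75563 f(19,5)=50387 f(19,7)=27132 f(19,9)=11628 f(19,11)=3876 f(19,13)=969 f(19,15)=171 f(19,17)=19 f(19,19)=1
t=20: f(20,-6)=38760 f(20,-4)=110466 f(20,-2)=163115 f(20,0)=183616 f(20,2)=167770 f(20,4)=125950 f(20,6)=77519 f(20,8)=38760 f(20,10)=15504 f(20,12)=4845 f(20,14)=1140 f(20,16)=190 f(20,18)=20 f(20,20)=1
t=21: f(21,-5)=149226 f(21,-3)=273581 f(21,-1)=346731 f(21,1)=351386 f(21,3)=293720 f(21,5)=203469 f(21,7)=116279 f(21,9)=54264 f(21,11)=20349 f(21,13)=5985 f(21,15)=1330 f(21,17)=210 f(21,19)=21 f(21,21)=1
t=22: f(22,-6)=149226 f(22,-4)=422807 f(22,-2)=620312 f(22,0)=698117 f(22,2)=645106 f(22,4)=497189 f(22,6)=319748 f(22,8)=170543 f(22,10)=74613 f(22,12)=26334 f(22,14)=7315 f(22,16)=1540 f(22,18)=231 f(22,20)=22 f(22,22)=1
Σ_s f(22,s) = 3633104
P = 3633104/4194304 = 227069/262144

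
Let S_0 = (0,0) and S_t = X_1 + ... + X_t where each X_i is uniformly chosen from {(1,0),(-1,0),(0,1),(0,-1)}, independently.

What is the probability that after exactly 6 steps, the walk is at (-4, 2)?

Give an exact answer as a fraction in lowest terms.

Let h be the number of horizontal steps (so 6-h are vertical). To end at (-4,2) need (h-4)/2 right-steps and ((6-h)+2)/2 up-steps.
Sum over h with 4 ≤ h ≤ 4, h ≡ 0 (mod 2), 6-h ≡ 0 (mod 2):
h=4: C(6,4)·C(4,0)·C(2,2) = 15·1·1 = 15
Total favorable: 15
Total paths: 4^6 = 4096
P = 15/4096 = 15/4096

Answer: 15/4096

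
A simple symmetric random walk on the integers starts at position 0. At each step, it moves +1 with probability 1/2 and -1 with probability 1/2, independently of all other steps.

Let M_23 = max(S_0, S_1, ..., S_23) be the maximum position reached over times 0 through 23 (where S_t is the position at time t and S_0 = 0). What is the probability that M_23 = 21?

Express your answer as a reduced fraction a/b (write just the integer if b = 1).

Answer: 23/8388608

Derivation:
Let M_23 = max(S_0,...,S_23). Use the reflection principle: for j ≥ 1, #{paths with M_23 ≥ j} = #{S_23 ≥ j} + #{S_23 ≥ j+1}.
By reflection, #{M_23 ≥ 21} = #{S_23 ≥ 21} + #{S_23 ≥ 22} = 24 + 1 = 25.
#{M_23 ≥ 22} = #{S_23 ≥ 22} + #{S_23 ≥ 23} = 1 + 1 = 2.
#{M_23 = 21} = 25 - 2 = 23.
P(M_23 = 21) = 23/8388608 = 23/8388608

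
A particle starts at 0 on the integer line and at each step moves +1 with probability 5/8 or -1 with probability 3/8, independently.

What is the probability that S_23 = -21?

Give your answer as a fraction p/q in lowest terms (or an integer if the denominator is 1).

To reach position -21 after 23 steps: need 1 step of +1 and 22 steps of -1.
Number of such sequences: C(23,1) = 23
Each has probability (5/8)^1 · (3/8)^22 = 156905298045/590295810358705651712
P = 23 · 156905298045/590295810358705651712 = 3608821855035/590295810358705651712

Answer: 3608821855035/590295810358705651712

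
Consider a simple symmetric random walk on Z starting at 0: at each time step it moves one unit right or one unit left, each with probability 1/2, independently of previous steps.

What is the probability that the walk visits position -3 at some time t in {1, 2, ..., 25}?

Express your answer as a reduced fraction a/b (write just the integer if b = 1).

Answer: 1168527/2097152

Derivation:
Count via complement. Let g(t,s) = #length-t paths at position s with S_1..S_t all ≠ -3.
g(t,s) = g(t-1,s-1) + g(t-1,s+1) for s ≠ -3; g(t,-3) = 0.
t=0: g(0,0)=1
t=1: g(1,-1)=1 g(1,1)=1
t=2: g(2,-2)=1 g(2,0)=2 g(2,2)=1
t=3: g(3,-1)=3 g(3,1)=3 g(3,3)=1
t=4: g(4,-2)=3 g(4,0)=6 g(4,2)=4 g(4,4)=1
t=5: g(5,-1)=9 g(5,1)=10 g(5,3)=5 g(5,5)=1
t=6: g(6,-2)=9 g(6,0)=19 g(6,2)=15 g(6,4)=6 g(6,6)=1
t=7: g(7,-1)=28 g(7,1)=34 g(7,3)=21 g(7,5)=7 g(7,7)=1
t=8: g(8,-2)=28 g(8,0)=62 g(8,2)=55 g(8,4)=28 g(8,6)=8 g(8,8)=1
t=9: g(9,-1)=90 g(9,1)=117 g(9,3)=83 g(9,5)=36 g(9,7)=9 g(9,9)=1
t=10: g(10,-2)=90 g(10,0)=207 g(10,2)=200 g(10,4)=119 g(10,6)=45 g(10,8)=10 g(10,10)=1
t=11: g(11,-1)=297 g(11,1)=407 g(11,3)=319 g(11,5)=164 g(11,7)=55 g(11,9)=11 g(11,11)=1
t=12: g(12,-2)=297 g(12,0)=704 g(12,2)=726 g(12,4)=483 g(12,6)=219 g(12,8)=66 g(12,10)=12 g(12,12)=1
t=13: g(13,-1)=1001 g(13,1)=1430 g(13,3)=1209 g(13,5)=702 g(13,7)=285 g(13,9)=78 g(13,11)=13 g(13,13)=1
t=14: g(14,-2)=1001 g(14,0)=2431 g(14,2)=2639 g(14,4)=1911 g(14,6)=987 g(14,8)=363 g(14,10)=91 g(14,12)=14 g(14,14)=1
t=15: g(15,-1)=3432 g(15,1)=5070 g(15,3)=4550 g(15,5)=2898 g(15,7)=1350 g(15,9)=454 g(15,11)=105 g(15,13)=15 g(15,15)=1
t=16: g(16,-2)=3432 g(16,0)=8502 g(16,2)=9620 g(16,4)=7448 g(16,6)=4248 g(16,8)=1804 g(16,10)=559 g(16,12)=120 g(16,14)=16 g(16,16)=1
t=17: g(17,-1)=11934 g(17,1)=18122 g(17,3)=17068 g(17,5)=11696 g(17,7)=6052 g(17,9)=2363 g(17,11)=679 g(17,13)=136 g(17,15)=17 g(17,17)=1
t=18: g(18,-2)=11934 g(18,0)=30056 g(18,2)=35190 g(18,4)=28764 g(18,6)=17748 g(18,8)=8415 g(18,10)=3042 g(18,12)=815 g(18,14)=153 g(18,16)=18 g(18,18)=1
t=19: g(19,-1)=41990 g(19,1)=65246 g(19,3)=63954 g(19,5)=46512 g(19,7)=26163 g(19,9)=11457 g(19,11)=3857 g(19,13)=968 g(19,15)=171 g(19,17)=19 g(19,19)=1
t=20: g(20,-2)=41990 g(20,0)=107236 g(20,2)=129200 g(20,4)=110466 g(20,6)=72675 g(20,8)=37620 g(20,10)=15314 g(20,12)=4825 g(20,14)=1139 g(20,16)=190 g(20,18)=20 g(20,20)=1
t=21: g(21,-1)=149226 g(21,1)=236436 g(21,3)=239666 g(21,5)=183141 g(21,7)=110295 g(21,9)=52934 g(21,11)=20139 g(21,13)=5964 g(21,15)=1329 g(21,17)=210 g(21,19)=21 g(21,21)=1
t=22: g(22,-2)=149226 g(22,0)=385662 g(22,2)=476102 g(22,4)=422807 g(22,6)=293436 g(22,8)=163229 g(22,10)=73073 g(22,12)=26103 g(22,14)=7293 g(22,16)=1539 g(22,18)=231 g(22,20)=22 g(22,22)=1
t=23: g(23,-1)=534888 g(23,1)=861764 g(23,3)=898909 g(23,5)=716243 g(23,7)=456665 g(23,9)=236302 g(23,11)=99176 g(23,13)=33396 g(23,15)=8832 g(23,17)=1770 g(23,19)=253 g(23,21)=23 g(23,23)=1
t=24: g(24,-2)=534888 g(24,0)=1396652 g(24,2)=1760673 g(24,4)=1615152 g(24,6)=1172908 g(24,8)=692967 g(24,10)=335478 g(24,12)=132572 g(24,14)=42228 g(24,16)=10602 g(24,18)=2023 g(24,20)=276 g(24,22)=24 g(24,24)=1
t=25: g(25,-1)=1931540 g(25,1)=3157325 g(25,3)=3375825 g(25,5)=2788060 g(25,7)=1865875 g(25,9)=1028445 g(25,11)=468050 g(25,13)=174800 g(25,15)=52830 g(25,17)=12625 g(25,19)=2299 g(25,21)=300 g(25,23)=25 g(25,25)=1
Paths never hitting -3: Σ_s g(25,s) = 14858000
Paths hitting -3: 2^25 - 14858000 = 18696432
P = 18696432/33554432 = 1168527/2097152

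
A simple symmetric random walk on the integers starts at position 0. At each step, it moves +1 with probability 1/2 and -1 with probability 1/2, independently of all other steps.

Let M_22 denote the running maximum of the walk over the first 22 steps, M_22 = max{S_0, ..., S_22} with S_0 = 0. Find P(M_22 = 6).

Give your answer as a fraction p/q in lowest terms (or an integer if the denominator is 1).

Let M_22 = max(S_0,...,S_22). Use the reflection principle: for j ≥ 1, #{paths with M_22 ≥ j} = #{S_22 ≥ j} + #{S_22 ≥ j+1}.
By reflection, #{M_22 ≥ 6} = #{S_22 ≥ 6} + #{S_22 ≥ 7} = 600370 + 280600 = 880970.
#{M_22 ≥ 7} = #{S_22 ≥ 7} + #{S_22 ≥ 8} = 280600 + 280600 = 561200.
#{M_22 = 6} = 880970 - 561200 = 319770.
P(M_22 = 6) = 319770/4194304 = 159885/2097152

Answer: 159885/2097152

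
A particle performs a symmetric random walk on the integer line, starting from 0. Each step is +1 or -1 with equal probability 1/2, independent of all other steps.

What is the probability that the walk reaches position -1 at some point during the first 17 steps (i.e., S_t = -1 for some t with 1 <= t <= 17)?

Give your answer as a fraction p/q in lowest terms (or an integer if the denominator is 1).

Count via complement. Let g(t,s) = #length-t paths at position s with S_1..S_t all ≠ -1.
g(t,s) = g(t-1,s-1) + g(t-1,s+1) for s ≠ -1; g(t,-1) = 0.
t=0: g(0,0)=1
t=1: g(1,1)=1
t=2: g(2,0)=1 g(2,2)=1
t=3: g(3,1)=2 g(3,3)=1
t=4: g(4,0)=2 g(4,2)=3 g(4,4)=1
t=5: g(5,1)=5 g(5,3)=4 g(5,5)=1
t=6: g(6,0)=5 g(6,2)=9 g(6,4)=5 g(6,6)=1
t=7: g(7,1)=14 g(7,3)=14 g(7,5)=6 g(7,7)=1
t=8: g(8,0)=14 g(8,2)=28 g(8,4)=20 g(8,6)=7 g(8,8)=1
t=9: g(9,1)=42 g(9,3)=48 g(9,5)=27 g(9,7)=8 g(9,9)=1
t=10: g(10,0)=42 g(10,2)=90 g(10,4)=75 g(10,6)=35 g(10,8)=9 g(10,10)=1
t=11: g(11,1)=132 g(11,3)=165 g(11,5)=110 g(11,7)=44 g(11,9)=10 g(11,11)=1
t=12: g(12,0)=132 g(12,2)=297 g(12,4)=275 g(12,6)=154 g(12,8)=54 g(12,10)=11 g(12,12)=1
t=13: g(13,1)=429 g(13,3)=572 g(13,5)=429 g(13,7)=208 g(13,9)=65 g(13,11)=12 g(13,13)=1
t=14: g(14,0)=429 g(14,2)=1001 g(14,4)=1001 g(14,6)=637 g(14,8)=273 g(14,10)=77 g(14,12)=13 g(14,14)=1
t=15: g(15,1)=1430 g(15,3)=2002 g(15,5)=1638 g(15,7)=910 g(15,9)=350 g(15,11)=90 g(15,13)=14 g(15,15)=1
t=16: g(16,0)=1430 g(16,2)=3432 g(16,4)=3640 g(16,6)=2548 g(16,8)=1260 g(16,10)=440 g(16,12)=104 g(16,14)=15 g(16,16)=1
t=17: g(17,1)=4862 g(17,3)=7072 g(17,5)=6188 g(17,7)=3808 g(17,9)=1700 g(17,11)=544 g(17,13)=119 g(17,15)=16 g(17,17)=1
Paths never hitting -1: Σ_s g(17,s) = 24310
Paths hitting -1: 2^17 - 24310 = 106762
P = 106762/131072 = 53381/65536

Answer: 53381/65536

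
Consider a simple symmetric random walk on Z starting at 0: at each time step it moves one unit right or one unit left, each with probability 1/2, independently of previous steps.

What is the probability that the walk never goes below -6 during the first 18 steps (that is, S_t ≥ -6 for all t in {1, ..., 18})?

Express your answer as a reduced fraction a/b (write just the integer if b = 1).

Answer: 14807/16384

Derivation:
Let f(t,s) = #length-t paths at position s with S_1..S_t all ≥ -6.
f(t,s) = f(t-1,s-1) + f(t-1,s+1) for s ≥ -6; f(t,s) = 0 for s < -6.
t=0: f(0,0)=1
t=1: f(1,-1)=1 f(1,1)=1
t=2: f(2,-2)=1 f(2,0)=2 f(2,2)=1
t=3: f(3,-3)=1 f(3,-1)=3 f(3,1)=3 f(3,3)=1
t=4: f(4,-4)=1 f(4,-2)=4 f(4,0)=6 f(4,2)=4 f(4,4)=1
t=5: f(5,-5)=1 f(5,-3)=5 f(5,-1)=10 f(5,1)=10 f(5,3)=5 f(5,5)=1
t=6: f(6,-6)=1 f(6,-4)=6 f(6,-2)=15 f(6,0)=20 f(6,2)=15 f(6,4)=6 f(6,6)=1
t=7: f(7,-5)=7 f(7,-3)=21 f(7,-1)=35 f(7,1)=35 f(7,3)=21 f(7,5)=7 f(7,7)=1
t=8: f(8,-6)=7 f(8,-4)=28 f(8,-2)=56 f(8,0)=70 f(8,2)=56 f(8,4)=28 f(8,6)=8 f(8,8)=1
t=9: f(9,-5)=35 f(9,-3)=84 f(9,-1)=126 f(9,1)=126 f(9,3)=84 f(9,5)=36 f(9,7)=9 f(9,9)=1
t=10: f(10,-6)=35 f(10,-4)=119 f(10,-2)=210 f(10,0)=252 f(10,2)=210 f(10,4)=120 f(10,6)=45 f(10,8)=10 f(10,10)=1
t=11: f(11,-5)=154 f(11,-3)=329 f(11,-1)=462 f(11,1)=462 f(11,3)=330 f(11,5)=165 f(11,7)=55 f(11,9)=11 f(11,11)=1
t=12: f(12,-6)=154 f(12,-4)=483 f(12,-2)=791 f(12,0)=924 f(12,2)=792 f(12,4)=495 f(12,6)=220 f(12,8)=66 f(12,10)=12 f(12,12)=1
t=13: f(13,-5)=637 f(13,-3)=1274 f(13,-1)=1715 f(13,1)=1716 f(13,3)=1287 f(13,5)=715 f(13,7)=286 f(13,9)=78 f(13,11)=13 f(13,13)=1
t=14: f(14,-6)=637 f(14,-4)=1911 f(14,-2)=2989 f(14,0)=3431 f(14,2)=3003 f(14,4)=2002 f(14,6)=1001 f(14,8)=364 f(14,10)=91 f(14,12)=14 f(14,14)=1
t=15: f(15,-5)=2548 f(15,-3)=4900 f(15,-1)=6420 f(15,1)=6434 f(15,3)=5005 f(15,5)=3003 f(15,7)=1365 f(15,9)=455 f(15,11)=105 f(15,13)=15 f(15,15)=1
t=16: f(16,-6)=2548 f(16,-4)=7448 f(16,-2)=11320 f(16,0)=12854 f(16,2)=11439 f(16,4)=8008 f(16,6)=4368 f(16,8)=1820 f(16,10)=560 f(16,12)=120 f(16,14)=16 f(16,16)=1
t=17: f(17,-5)=9996 f(17,-3)=18768 f(17,-1)=24174 f(17,1)=24293 f(17,3)=19447 f(17,5)=12376 f(17,7)=6188 f(17,9)=2380 f(17,11)=680 f(17,13)=136 f(17,15)=17 f(17,17)=1
t=18: f(18,-6)=9996 f(18,-4)=28764 f(18,-2)=42942 f(18,0)=48467 f(18,2)=43740 f(18,4)=31823 f(18,6)=18564 f(18,8)=8568 f(18,10)=3060 f(18,12)=816 f(18,14)=153 f(18,16)=18 f(18,18)=1
Σ_s f(18,s) = 236912
P = 236912/262144 = 14807/16384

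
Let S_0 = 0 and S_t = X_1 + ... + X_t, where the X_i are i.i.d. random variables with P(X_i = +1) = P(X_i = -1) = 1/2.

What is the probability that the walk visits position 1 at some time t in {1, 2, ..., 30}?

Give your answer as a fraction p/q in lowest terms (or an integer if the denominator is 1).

Count via complement. Let g(t,s) = #length-t paths at position s with S_1..S_t all ≠ 1.
g(t,s) = g(t-1,s-1) + g(t-1,s+1) for s ≠ 1; g(t,1) = 0.
t=0: g(0,0)=1
t=1: g(1,-1)=1
t=2: g(2,-2)=1 g(2,0)=1
t=3: g(3,-3)=1 g(3,-1)=2
t=4: g(4,-4)=1 g(4,-2)=3 g(4,0)=2
t=5: g(5,-5)=1 g(5,-3)=4 g(5,-1)=5
t=6: g(6,-6)=1 g(6,-4)=5 g(6,-2)=9 g(6,0)=5
t=7: g(7,-7)=1 g(7,-5)=6 g(7,-3)=14 g(7,-1)=14
t=8: g(8,-8)=1 g(8,-6)=7 g(8,-4)=20 g(8,-2)=28 g(8,0)=14
t=9: g(9,-9)=1 g(9,-7)=8 g(9,-5)=27 g(9,-3)=48 g(9,-1)=42
t=10: g(10,-10)=1 g(10,-8)=9 g(10,-6)=35 g(10,-4)=75 g(10,-2)=90 g(10,0)=42
t=11: g(11,-11)=1 g(11,-9)=10 g(11,-7)=44 g(11,-5)=110 g(11,-3)=165 g(11,-1)=132
t=12: g(12,-12)=1 g(12,-10)=11 g(12,-8)=54 g(12,-6)=154 g(12,-4)=275 g(12,-2)=297 g(12,0)=132
t=13: g(13,-13)=1 g(13,-11)=12 g(13,-9)=65 g(13,-7)=208 g(13,-5)=429 g(13,-3)=572 g(13,-1)=429
t=14: g(14,-14)=1 g(14,-12)=13 g(14,-10)=77 g(14,-8)=273 g(14,-6)=637 g(14,-4)=1001 g(14,-2)=1001 g(14,0)=429
t=15: g(15,-15)=1 g(15,-13)=14 g(15,-11)=90 g(15,-9)=350 g(15,-7)=910 g(15,-5)=1638 g(15,-3)=2002 g(15,-1)=1430
t=16: g(16,-16)=1 g(16,-14)=15 g(16,-12)=104 g(16,-10)=440 g(16,-8)=1260 g(16,-6)=2548 g(16,-4)=3640 g(16,-2)=3432 g(16,0)=1430
t=17: g(17,-17)=1 g(17,-15)=16 g(17,-13)=119 g(17,-11)=544 g(17,-9)=1700 g(17,-7)=3808 g(17,-5)=6188 g(17,-3)=7072 g(17,-1)=4862
t=18: g(18,-18)=1 g(18,-16)=17 g(18,-14)=135 g(18,-12)=663 g(18,-10)=2244 g(18,-8)=5508 g(18,-6)=9996 g(18,-4)=13260 g(18,-2)=11934 g(18,0)=4862
t=19: g(19,-19)=1 g(19,-17)=18 g(19,-15)=152 g(19,-13)=798 g(19,-11)=2907 g(19,-9)=7752 g(19,-7)=15504 g(19,-5)=23256 g(19,-3)=25194 g(19,-1)=16796
t=20: g(20,-20)=1 g(20,-18)=19 g(20,-16)=170 g(20,-14)=950 g(20,-12)=3705 g(20,-10)=10659 g(20,-8)=23256 g(20,-6)=38760 g(20,-4)=48450 g(20,-2)=41990 g(20,0)=16796
t=21: g(21,-21)=1 g(21,-19)=20 g(21,-17)=189 g(21,-15)=1120 g(21,-13)=4655 g(21,-11)=14364 g(21,-9)=33915 g(21,-7)=62016 g(21,-5)=87210 g(21,-3)=90440 g(21,-1)=58786
t=22: g(22,-22)=1 g(22,-20)=21 g(22,-18)=209 g(22,-16)=1309 g(22,-14)=5775 g(22,-12)=19019 g(22,-10)=48279 g(22,-8)=95931 g(22,-6)=149226 g(22,-4)=177650 g(22,-2)=149226 g(22,0)=58786
t=23: g(23,-23)=1 g(23,-21)=22 g(23,-19)=230 g(23,-17)=1518 g(23,-15)=7084 g(23,-13)=24794 g(23,-11)=67298 g(23,-9)=144210 g(23,-7)=245157 g(23,-5)=326876 g(23,-3)=326876 g(23,-1)=208012
t=24: g(24,-24)=1 g(24,-22)=23 g(24,-20)=252 g(24,-18)=1748 g(24,-16)=8602 g(24,-14)=31878 g(24,-12)=92092 g(24,-10)=211508 g(24,-8)=389367 g(24,-6)=572033 g(24,-4)=653752 g(24,-2)=534888 g(24,0)=208012
t=25: g(25,-25)=1 g(25,-23)=24 g(25,-21)=275 g(25,-19)=2000 g(25,-17)=10350 g(25,-15)=40480 g(25,-13)=123970 g(25,-11)=303600 g(25,-9)=600875 g(25,-7)=961400 g(25,-5)=1225785 g(25,-3)=1188640 g(25,-1)=742900
t=26: g(26,-26)=1 g(26,-24)=25 g(26,-22)=299 g(26,-20)=2275 g(26,-18)=12350 g(26,-16)=50830 g(26,-14)=164450 g(26,-12)=427570 g(26,-10)=904475 g(26,-8)=1562275 g(26,-6)=2187185 g(26,-4)=2414425 g(26,-2)=1931540 g(26,0)=742900
t=27: g(27,-27)=1 g(27,-25)=26 g(27,-23)=324 g(27,-21)=2574 g(27,-19)=14625 g(27,-17)=63180 g(27,-15)=215280 g(27,-13)=592020 g(27,-11)=1332045 g(27,-9)=2466750 g(27,-7)=3749460 g(27,-5)=4601610 g(27,-3)=4345965 g(27,-1)=2674440
t=28: g(28,-28)=1 g(28,-26)=27 g(28,-24)=350 g(28,-22)=2898 g(28,-20)=17199 g(28,-18)=77805 g(28,-16)=278460 g(28,-14)=807300 g(28,-12)=1924065 g(28,-10)=3798795 g(28,-8)=6216210 g(28,-6)=8351070 g(28,-4)=8947575 g(28,-2)=7020405 g(28,0)=2674440
t=29: g(29,-29)=1 g(29,-27)=28 g(29,-25)=377 g(29,-23)=3248 g(29,-21)=20097 g(29,-19)=95004 g(29,-17)=356265 g(29,-15)=1085760 g(29,-13)=2731365 g(29,-11)=5722860 g(29,-9)=10015005 g(29,-7)=14567280 g(29,-5)=17298645 g(29,-3)=15967980 g(29,-1)=9694845
t=30: g(30,-30)=1 g(30,-28)=29 g(30,-26)=405 g(30,-24)=3625 g(30,-22)=23345 g(30,-20)=115101 g(30,-18)=451269 g(30,-16)=1442025 g(30,-14)=3817125 g(30,-12)=8454225 g(30,-10)=15737865 g(30,-8)=24582285 g(30,-6)=31865925 g(30,-4)=33266625 g(30,-2)=25662825 g(30,0)=9694845
Paths never hitting 1: Σ_s g(30,s) = 155117520
Paths hitting 1: 2^30 - 155117520 = 918624304
P = 918624304/1073741824 = 57414019/67108864

Answer: 57414019/67108864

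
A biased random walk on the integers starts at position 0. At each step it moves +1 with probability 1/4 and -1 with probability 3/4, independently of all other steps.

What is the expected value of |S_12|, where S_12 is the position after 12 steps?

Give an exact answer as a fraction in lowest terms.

Answer: 6364713/1048576

Derivation:
S_12 takes values m ≡ 0 (mod 2) with |m| ≤ 12; P(S_12=m) = C(12,(12+m)/2) · (1/4)^((12+m)/2) · (3/4)^((12-m)/2).
Distribution: P(S=-12)=531441/16777216, P(S=-10)=531441/4194304, P(S=-8)=1948617/8388608, P(S=-6)=1082565/4194304, P(S=-4)=3247695/16777216, P(S=-2)=216513/2097152, P(S=0)=168399/4194304, P(S=2)=24057/2097152, P(S=4)=40095/16777216, P(S=6)=1485/4194304, P(S=8)=297/8388608, P(S=10)=9/4194304, P(S=12)=1/16777216
E[|S_12|] = Σ_m |m|·P(S_12=m) = 6364713/1048576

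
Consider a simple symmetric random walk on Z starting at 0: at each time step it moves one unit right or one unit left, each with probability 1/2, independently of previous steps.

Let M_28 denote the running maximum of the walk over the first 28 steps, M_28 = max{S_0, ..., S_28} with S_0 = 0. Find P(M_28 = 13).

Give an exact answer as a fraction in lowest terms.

Let M_28 = max(S_0,...,S_28). Use the reflection principle: for j ≥ 1, #{paths with M_28 ≥ j} = #{S_28 ≥ j} + #{S_28 ≥ j+1}.
By reflection, #{M_28 ≥ 13} = #{S_28 ≥ 13} + #{S_28 ≥ 14} = 1683218 + 1683218 = 3366436.
#{M_28 ≥ 14} = #{S_28 ≥ 14} + #{S_28 ≥ 15} = 1683218 + 499178 = 2182396.
#{M_28 = 13} = 3366436 - 2182396 = 1184040.
P(M_28 = 13) = 1184040/268435456 = 148005/33554432

Answer: 148005/33554432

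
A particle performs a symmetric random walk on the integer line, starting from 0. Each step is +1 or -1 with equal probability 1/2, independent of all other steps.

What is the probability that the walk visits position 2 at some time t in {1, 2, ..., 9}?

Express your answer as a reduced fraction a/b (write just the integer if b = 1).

Count via complement. Let g(t,s) = #length-t paths at position s with S_1..S_t all ≠ 2.
g(t,s) = g(t-1,s-1) + g(t-1,s+1) for s ≠ 2; g(t,2) = 0.
t=0: g(0,0)=1
t=1: g(1,-1)=1 g(1,1)=1
t=2: g(2,-2)=1 g(2,0)=2
t=3: g(3,-3)=1 g(3,-1)=3 g(3,1)=2
t=4: g(4,-4)=1 g(4,-2)=4 g(4,0)=5
t=5: g(5,-5)=1 g(5,-3)=5 g(5,-1)=9 g(5,1)=5
t=6: g(6,-6)=1 g(6,-4)=6 g(6,-2)=14 g(6,0)=14
t=7: g(7,-7)=1 g(7,-5)=7 g(7,-3)=20 g(7,-1)=28 g(7,1)=14
t=8: g(8,-8)=1 g(8,-6)=8 g(8,-4)=27 g(8,-2)=48 g(8,0)=42
t=9: g(9,-9)=1 g(9,-7)=9 g(9,-5)=35 g(9,-3)=75 g(9,-1)=90 g(9,1)=42
Paths never hitting 2: Σ_s g(9,s) = 252
Paths hitting 2: 2^9 - 252 = 260
P = 260/512 = 65/128

Answer: 65/128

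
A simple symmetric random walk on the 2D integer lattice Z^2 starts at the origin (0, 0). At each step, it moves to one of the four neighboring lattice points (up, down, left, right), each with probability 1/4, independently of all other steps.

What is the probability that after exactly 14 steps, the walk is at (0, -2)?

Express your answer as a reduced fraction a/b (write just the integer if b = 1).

Let h be the number of horizontal steps (so 14-h are vertical). To end at (0,-2) need (h+0)/2 right-steps and ((14-h)-2)/2 up-steps.
Sum over h with 0 ≤ h ≤ 12, h ≡ 0 (mod 2), 14-h ≡ 0 (mod 2):
h=0: C(14,0)·C(0,0)·C(14,6) = 1·1·3003 = 3003
h=2: C(14,2)·C(2,1)·C(12,5) = 91·2·792 = 144144
h=4: C(14,4)·C(4,2)·C(10,4) = 1001·6·210 = 1261260
h=6: C(14,6)·C(6,3)·C(8,3) = 3003·20·56 = 3363360
h=8: C(14,8)·C(8,4)·C(6,2) = 3003·70·15 = 3153150
h=10: C(14,10)·C(10,5)·C(4,1) = 1001·252·4 = 1009008
h=12: C(14,12)·C(12,6)·C(2,0) = 91·924·1 = 84084
Total favorable: 9018009
Total paths: 4^14 = 268435456
P = 9018009/268435456 = 9018009/268435456

Answer: 9018009/268435456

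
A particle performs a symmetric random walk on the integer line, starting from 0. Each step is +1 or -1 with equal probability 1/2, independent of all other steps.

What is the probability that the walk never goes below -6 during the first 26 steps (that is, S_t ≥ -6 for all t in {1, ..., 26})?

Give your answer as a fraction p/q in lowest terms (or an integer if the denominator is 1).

Let f(t,s) = #length-t paths at position s with S_1..S_t all ≥ -6.
f(t,s) = f(t-1,s-1) + f(t-1,s+1) for s ≥ -6; f(t,s) = 0 for s < -6.
t=0: f(0,0)=1
t=1: f(1,-1)=1 f(1,1)=1
t=2: f(2,-2)=1 f(2,0)=2 f(2,2)=1
t=3: f(3,-3)=1 f(3,-1)=3 f(3,1)=3 f(3,3)=1
t=4: f(4,-4)=1 f(4,-2)=4 f(4,0)=6 f(4,2)=4 f(4,4)=1
t=5: f(5,-5)=1 f(5,-3)=5 f(5,-1)=10 f(5,1)=10 f(5,3)=5 f(5,5)=1
t=6: f(6,-6)=1 f(6,-4)=6 f(6,-2)=15 f(6,0)=20 f(6,2)=15 f(6,4)=6 f(6,6)=1
t=7: f(7,-5)=7 f(7,-3)=21 f(7,-1)=35 f(7,1)=35 f(7,3)=21 f(7,5)=7 f(7,7)=1
t=8: f(8,-6)=7 f(8,-4)=28 f(8,-2)=56 f(8,0)=70 f(8,2)=56 f(8,4)=28 f(8,6)=8 f(8,8)=1
t=9: f(9,-5)=35 f(9,-3)=84 f(9,-1)=126 f(9,1)=126 f(9,3)=84 f(9,5)=36 f(9,7)=9 f(9,9)=1
t=10: f(10,-6)=35 f(10,-4)=119 f(10,-2)=210 f(10,0)=252 f(10,2)=210 f(10,4)=120 f(10,6)=45 f(10,8)=10 f(10,10)=1
t=11: f(11,-5)=154 f(11,-3)=329 f(11,-1)=462 f(11,1)=462 f(11,3)=330 f(11,5)=165 f(11,7)=55 f(11,9)=11 f(11,11)=1
t=12: f(12,-6)=154 f(12,-4)=483 f(12,-2)=791 f(12,0)=924 f(12,2)=792 f(12,4)=495 f(12,6)=220 f(12,8)=66 f(12,10)=12 f(12,12)=1
t=13: f(13,-5)=637 f(13,-3)=1274 f(13,-1)=1715 f(13,1)=1716 f(13,3)=1287 f(13,5)=715 f(13,7)=286 f(13,9)=78 f(13,11)=13 f(13,13)=1
t=14: f(14,-6)=637 f(14,-4)=1911 f(14,-2)=2989 f(14,0)=3431 f(14,2)=3003 f(14,4)=2002 f(14,6)=1001 f(14,8)=364 f(14,10)=91 f(14,12)=14 f(14,14)=1
t=15: f(15,-5)=2548 f(15,-3)=4900 f(15,-1)=6420 f(15,1)=6434 f(15,3)=5005 f(15,5)=3003 f(15,7)=1365 f(15,9)=455 f(15,11)=105 f(15,13)=15 f(15,15)=1
t=16: f(16,-6)=2548 f(16,-4)=7448 f(16,-2)=11320 f(16,0)=12854 f(16,2)=11439 f(16,4)=8008 f(16,6)=4368 f(16,8)=1820 f(16,10)=560 f(16,12)=120 f(16,14)=16 f(16,16)=1
t=17: f(17,-5)=9996 f(17,-3)=18768 f(17,-1)=24174 f(17,1)=24293 f(17,3)=19447 f(17,5)=12376 f(17,7)=6188 f(17,9)=2380 f(17,11)=680 f(17,13)=136 f(17,15)=17 f(17,17)=1
t=18: f(18,-6)=9996 f(18,-4)=28764 f(18,-2)=42942 f(18,0)=48467 f(18,2)=43740 f(18,4)=31823 f(18,6)=18564 f(18,8)=8568 f(18,10)=3060 f(18,12)=816 f(18,14)=153 f(18,16)=18 f(18,18)=1
t=19: f(19,-5)=38760 f(19,-3)=71706 f(19,-1)=91409 f(19,1)=92207 f(19,3)=75563 f(19,5)=50387 f(19,7)=27132 f(19,9)=11628 f(19,11)=3876 f(19,13)=969 f(19,15)=171 f(19,17)=19 f(19,19)=1
t=20: f(20,-6)=38760 f(20,-4)=110466 f(20,-2)=163115 f(20,0)=183616 f(20,2)=167770 f(20,4)=125950 f(20,6)=77519 f(20,8)=38760 f(20,10)=15504 f(20,12)=4845 f(20,14)=1140 f(20,16)=190 f(20,18)=20 f(20,20)=1
t=21: f(21,-5)=149226 f(21,-3)=273581 f(21,-1)=346731 f(21,1)=351386 f(21,3)=293720 f(21,5)=203469 f(21,7)=116279 f(21,9)=54264 f(21,11)=20349 f(21,13)=5985 f(21,15)=1330 f(21,17)=210 f(21,19)=21 f(21,21)=1
t=22: f(22,-6)=149226 f(22,-4)=422807 f(22,-2)=620312 f(22,0)=698117 f(22,2)=645106 f(22,4)=497189 f(22,6)=319748 f(22,8)=170543 f(22,10)=74613 f(22,12)=26334 f(22,14)=7315 f(22,16)=1540 f(22,18)=231 f(22,20)=22 f(22,22)=1
t=23: f(23,-5)=572033 f(23,-3)=1043119 f(23,-1)=1318429 f(23,1)=1343223 f(23,3)=1142295 f(23,5)=816937 f(23,7)=490291 f(23,9)=245156 f(23,11)=100947 f(23,13)=33649 f(23,15)=8855 f(23,17)=1771 f(23,19)=253 f(23,21)=23 f(23,23)=1
t=24: f(24,-6)=572033 f(24,-4)=1615152 f(24,-2)=2361548 f(24,0)=2661652 f(24,2)=2485518 f(24,4)=1959232 f(24,6)=1307228 f(24,8)=735447 f(24,10)=346103 f(24,12)=134596 f(24,14)=42504 f(24,16)=10626 f(24,18)=2024 f(24,20)=276 f(24,22)=24 f(24,24)=1
t=25: f(25,-5)=2187185 f(25,-3)=3976700 f(25,-1)=5023200 f(25,1)=5147170 f(25,3)=4444750 f(25,5)=3266460 f(25,7)=2042675 f(25,9)=1081550 f(25,11)=480699 f(25,13)=177100 f(25,15)=53130 f(25,17)=12650 f(25,19)=2300 f(25,21)=300 f(25,23)=25 f(25,25)=1
t=26: f(26,-6)=2187185 f(26,-4)=6163885 f(26,-2)=8999900 f(26,0)=10170370 f(26,2)=9591920 f(26,4)=7711210 f(26,6)=5309135 f(26,8)=3124225 f(26,10)=1562249 f(26,12)=657799 f(26,14)=230230 f(26,16)=65780 f(26,18)=14950 f(26,20)=2600 f(26,22)=325 f(26,24)=26 f(26,26)=1
Σ_s f(26,s) = 55791790
P = 55791790/67108864 = 27895895/33554432

Answer: 27895895/33554432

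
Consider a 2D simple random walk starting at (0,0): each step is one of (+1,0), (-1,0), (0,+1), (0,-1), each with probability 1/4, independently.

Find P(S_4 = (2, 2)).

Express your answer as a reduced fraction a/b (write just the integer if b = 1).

Let h be the number of horizontal steps (so 4-h are vertical). To end at (2,2) need (h+2)/2 right-steps and ((4-h)+2)/2 up-steps.
Sum over h with 2 ≤ h ≤ 2, h ≡ 0 (mod 2), 4-h ≡ 0 (mod 2):
h=2: C(4,2)·C(2,2)·C(2,2) = 6·1·1 = 6
Total favorable: 6
Total paths: 4^4 = 256
P = 6/256 = 3/128

Answer: 3/128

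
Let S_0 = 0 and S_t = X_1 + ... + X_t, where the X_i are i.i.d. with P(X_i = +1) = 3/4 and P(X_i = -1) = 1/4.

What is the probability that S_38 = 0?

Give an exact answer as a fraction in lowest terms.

Answer: 5135054769461249325/9444732965739290427392

Derivation:
To be at 0 after 38 steps: need exactly 19 steps of +1 and 19 of -1.
Number of such sequences: C(38,19) = 35345263800
Each has probability (3/4)^19 · (1/4)^19 = 1162261467/75557863725914323419136
P = 35345263800 · 1162261467/75557863725914323419136 = 5135054769461249325/9444732965739290427392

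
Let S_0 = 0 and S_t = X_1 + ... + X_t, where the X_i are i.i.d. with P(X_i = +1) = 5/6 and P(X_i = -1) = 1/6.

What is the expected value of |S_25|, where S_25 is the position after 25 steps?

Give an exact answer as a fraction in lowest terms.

Answer: 19743431771072038975/1184595334580404224

Derivation:
S_25 takes values m ≡ 1 (mod 2) with |m| ≤ 25; P(S_25=m) = C(25,(25+m)/2) · (5/6)^((25+m)/2) · (1/6)^((25-m)/2).
Distribution: P(S=-25)=1/28430288029929701376, P(S=-23)=125/28430288029929701376, P(S=-21)=625/2369190669160808448, P(S=-19)=71875/7107572007482425344, P(S=-17)=3953125/14215144014964850688, P(S=-15)=27671875/4738381338321616896, P(S=-13)=691796875/7107572007482425344, P(S=-11)=9388671875/7107572007482425344, P(S=-9)=46943359375/3158920892214411264, P(S=-7)=3990185546875/28430288029929701376, P(S=-5)=3990185546875/3553786003741212672, P(S=-3)=9068603515625/1184595334580404224, P(S=-1)=317401123046875/7107572007482425344, P(S=1)=1587005615234375/7107572007482425344, P(S=3)=1133575439453125/1184595334580404224, P(S=5)=12469329833984375/3553786003741212672, P(S=7)=311733245849609375/28430288029929701376, P(S=9)=91686248779296875/3158920892214411264, P(S=11)=458431243896484375/7107572007482425344, P(S=13)=844478607177734375/7107572007482425344, P(S=15)=844478607177734375/4738381338321616896, P(S=17)=3015995025634765625/14215144014964850688, P(S=19)=1370906829833984375/7107572007482425344, P(S=21)=298023223876953125/2369190669160808448, P(S=23)=1490116119384765625/28430288029929701376, P(S=25)=298023223876953125/28430288029929701376
E[|S_25|] = Σ_m |m|·P(S_25=m) = 19743431771072038975/1184595334580404224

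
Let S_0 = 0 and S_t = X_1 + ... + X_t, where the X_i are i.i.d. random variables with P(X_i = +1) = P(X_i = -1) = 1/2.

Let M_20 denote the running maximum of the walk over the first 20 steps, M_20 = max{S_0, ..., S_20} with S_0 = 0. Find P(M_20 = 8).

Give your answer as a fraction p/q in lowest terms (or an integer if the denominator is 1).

Answer: 4845/131072

Derivation:
Let M_20 = max(S_0,...,S_20). Use the reflection principle: for j ≥ 1, #{paths with M_20 ≥ j} = #{S_20 ≥ j} + #{S_20 ≥ j+1}.
By reflection, #{M_20 ≥ 8} = #{S_20 ≥ 8} + #{S_20 ≥ 9} = 60460 + 21700 = 82160.
#{M_20 ≥ 9} = #{S_20 ≥ 9} + #{S_20 ≥ 10} = 21700 + 21700 = 43400.
#{M_20 = 8} = 82160 - 43400 = 38760.
P(M_20 = 8) = 38760/1048576 = 4845/131072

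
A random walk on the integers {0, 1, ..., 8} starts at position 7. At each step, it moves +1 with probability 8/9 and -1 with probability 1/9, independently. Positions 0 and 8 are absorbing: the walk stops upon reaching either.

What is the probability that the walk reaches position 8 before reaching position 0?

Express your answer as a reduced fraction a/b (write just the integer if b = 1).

Biased walk: p = 8/9, q = 1/9, r = q/p = 1/8
Gambler's ruin: P(hit 8 before 0 | start at 7) = (1 - r^a)/(1 - r^N)
r^7 = 1/2097152; r^8 = 1/16777216
P = (1 - 1/2097152) / (1 - 1/16777216) = 2097151/2097152 / 16777215/16777216 = 2396744/2396745

Answer: 2396744/2396745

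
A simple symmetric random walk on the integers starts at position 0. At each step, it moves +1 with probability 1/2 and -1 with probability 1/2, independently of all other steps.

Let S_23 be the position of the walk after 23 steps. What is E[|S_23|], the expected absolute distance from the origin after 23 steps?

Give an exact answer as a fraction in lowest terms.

Answer: 2028117/524288

Derivation:
S_23 takes values m ≡ 1 (mod 2) with |m| ≤ 23; P(S_23=m) = C(23,(23+m)/2)/2^23.
Total paths: 2^23 = 8388608
Distribution: P(S=-23)=1/8388608, P(S=-21)=23/8388608, P(S=-19)=253/8388608, P(S=-17)=1771/8388608, P(S=-15)=8855/8388608, P(S=-13)=33649/8388608, P(S=-11)=100947/8388608, P(S=-9)=245157/8388608, P(S=-7)=490314/8388608, P(S=-5)=817190/8388608, P(S=-3)=1144066/8388608, P(S=-1)=1352078/8388608, P(S=1)=1352078/8388608, P(S=3)=1144066/8388608, P(S=5)=817190/8388608, P(S=7)=490314/8388608, P(S=9)=245157/8388608, P(S=11)=100947/8388608, P(S=13)=33649/8388608, P(S=15)=8855/8388608, P(S=17)=1771/8388608, P(S=19)=253/8388608, P(S=21)=23/8388608, P(S=23)=1/8388608
E[|S_23|] = Σ_m |m|·P(S_23=m) = 32449872/8388608 = 2028117/524288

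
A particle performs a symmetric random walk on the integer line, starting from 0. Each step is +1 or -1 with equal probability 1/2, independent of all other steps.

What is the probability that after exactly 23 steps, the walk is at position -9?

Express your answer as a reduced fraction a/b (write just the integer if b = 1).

Answer: 245157/8388608

Derivation:
To reach position -9 after 23 steps: need 7 steps of +1 and 16 of -1.
Favorable paths: C(23,7) = 245157
Total paths: 2^23 = 8388608
P = 245157/8388608 = 245157/8388608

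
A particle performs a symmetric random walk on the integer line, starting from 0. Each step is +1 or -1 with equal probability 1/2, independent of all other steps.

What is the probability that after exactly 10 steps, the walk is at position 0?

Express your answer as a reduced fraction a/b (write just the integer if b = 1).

To return to 0 after 10 steps: need exactly 5 steps of +1 and 5 of -1.
Favorable paths: C(10,5) = 252
Total paths: 2^10 = 1024
P = 252/1024 = 63/256

Answer: 63/256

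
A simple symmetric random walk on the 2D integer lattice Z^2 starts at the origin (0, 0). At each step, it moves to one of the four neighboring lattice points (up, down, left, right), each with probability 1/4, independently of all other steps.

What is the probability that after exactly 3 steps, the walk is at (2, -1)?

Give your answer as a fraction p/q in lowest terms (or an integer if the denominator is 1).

Let h be the number of horizontal steps (so 3-h are vertical). To end at (2,-1) need (h+2)/2 right-steps and ((3-h)-1)/2 up-steps.
Sum over h with 2 ≤ h ≤ 2, h ≡ 0 (mod 2), 3-h ≡ 1 (mod 2):
h=2: C(3,2)·C(2,2)·C(1,0) = 3·1·1 = 3
Total favorable: 3
Total paths: 4^3 = 64
P = 3/64 = 3/64

Answer: 3/64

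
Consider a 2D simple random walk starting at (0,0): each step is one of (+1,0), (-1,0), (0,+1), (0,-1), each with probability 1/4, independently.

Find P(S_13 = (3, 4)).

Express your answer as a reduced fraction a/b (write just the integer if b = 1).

Answer: 61347/8388608

Derivation:
Let h be the number of horizontal steps (so 13-h are vertical). To end at (3,4) need (h+3)/2 right-steps and ((13-h)+4)/2 up-steps.
Sum over h with 3 ≤ h ≤ 9, h ≡ 1 (mod 2), 13-h ≡ 0 (mod 2):
h=3: C(13,3)·C(3,3)·C(10,7) = 286·1·120 = 34320
h=5: C(13,5)·C(5,4)·C(8,6) = 1287·5·28 = 180180
h=7: C(13,7)·C(7,5)·C(6,5) = 1716·21·6 = 216216
h=9: C(13,9)·C(9,6)·C(4,4) = 715·84·1 = 60060
Total favorable: 490776
Total paths: 4^13 = 67108864
P = 490776/67108864 = 61347/8388608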